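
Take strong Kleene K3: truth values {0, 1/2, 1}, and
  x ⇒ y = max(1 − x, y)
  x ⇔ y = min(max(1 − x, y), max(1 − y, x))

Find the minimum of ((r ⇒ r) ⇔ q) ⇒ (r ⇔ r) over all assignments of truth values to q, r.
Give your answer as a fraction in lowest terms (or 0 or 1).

1/2

Take q = 0, r = 1/2:
r ⇒ r = 1/2 ⇒ 1/2 = 1/2
(r ⇒ r) ⇔ q = 1/2 ⇔ 0 = 1/2
r ⇔ r = 1/2 ⇔ 1/2 = 1/2
((r ⇒ r) ⇔ q) ⇒ (r ⇔ r) = 1/2 ⇒ 1/2 = 1/2
No assignment yields a value below 1/2, so this is the minimum.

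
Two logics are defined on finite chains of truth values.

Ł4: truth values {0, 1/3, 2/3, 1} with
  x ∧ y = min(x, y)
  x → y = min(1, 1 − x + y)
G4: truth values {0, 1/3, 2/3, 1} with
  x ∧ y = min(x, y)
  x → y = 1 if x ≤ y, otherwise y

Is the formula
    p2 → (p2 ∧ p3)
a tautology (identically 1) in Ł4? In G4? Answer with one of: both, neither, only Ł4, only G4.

In Ł4: at p2 = 1/3, p3 = 0 the value is 2/3 — not a tautology.
In G4: at p2 = 1/3, p3 = 0 the value is 0 — not a tautology.

neither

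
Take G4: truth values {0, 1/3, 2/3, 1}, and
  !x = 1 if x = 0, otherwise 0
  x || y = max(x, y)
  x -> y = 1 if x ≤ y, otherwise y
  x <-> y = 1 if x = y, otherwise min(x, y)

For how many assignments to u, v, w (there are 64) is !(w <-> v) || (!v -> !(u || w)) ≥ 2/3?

value 1: 61 assignments (counts)
value 0: 3 assignments
So 61 of the 64 assignments meet the threshold.

61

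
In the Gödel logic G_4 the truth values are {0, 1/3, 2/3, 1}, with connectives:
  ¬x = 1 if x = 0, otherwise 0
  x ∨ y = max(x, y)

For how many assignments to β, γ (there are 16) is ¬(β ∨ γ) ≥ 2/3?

1

β = 0, γ = 0 ↦ 1  ≥
β = 0, γ = 1/3 ↦ 0  <
β = 0, γ = 2/3 ↦ 0  <
β = 0, γ = 1 ↦ 0  <
β = 1/3, γ = 0 ↦ 0  <
β = 1/3, γ = 1/3 ↦ 0  <
β = 1/3, γ = 2/3 ↦ 0  <
β = 1/3, γ = 1 ↦ 0  <
β = 2/3, γ = 0 ↦ 0  <
β = 2/3, γ = 1/3 ↦ 0  <
β = 2/3, γ = 2/3 ↦ 0  <
β = 2/3, γ = 1 ↦ 0  <
β = 1, γ = 0 ↦ 0  <
β = 1, γ = 1/3 ↦ 0  <
β = 1, γ = 2/3 ↦ 0  <
β = 1, γ = 1 ↦ 0  <
So 1 of the 16 assignments meets the threshold.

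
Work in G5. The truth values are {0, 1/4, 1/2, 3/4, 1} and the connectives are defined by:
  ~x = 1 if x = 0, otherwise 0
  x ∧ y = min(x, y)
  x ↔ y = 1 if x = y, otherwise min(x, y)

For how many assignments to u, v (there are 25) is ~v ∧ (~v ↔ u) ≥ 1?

value 1: 1 assignment (counts)
value 3/4: 1 assignment
value 1/2: 1 assignment
value 1/4: 1 assignment
value 0: 21 assignments
So 1 of the 25 assignments meets the threshold.

1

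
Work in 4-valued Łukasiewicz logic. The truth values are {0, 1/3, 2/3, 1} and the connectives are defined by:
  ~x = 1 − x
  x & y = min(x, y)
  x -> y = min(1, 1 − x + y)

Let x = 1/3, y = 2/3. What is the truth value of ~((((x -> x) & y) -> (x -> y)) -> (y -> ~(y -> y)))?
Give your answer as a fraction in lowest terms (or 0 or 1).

x -> x = 1/3 -> 1/3 = 1
(x -> x) & y = 1 & 2/3 = 2/3
x -> y = 1/3 -> 2/3 = 1
((x -> x) & y) -> (x -> y) = 2/3 -> 1 = 1
y -> y = 2/3 -> 2/3 = 1
~(y -> y) = ~1 = 0
y -> ~(y -> y) = 2/3 -> 0 = 1/3
(((x -> x) & y) -> (x -> y)) -> (y -> ~(y -> y)) = 1 -> 1/3 = 1/3
~((((x -> x) & y) -> (x -> y)) -> (y -> ~(y -> y))) = ~1/3 = 2/3

2/3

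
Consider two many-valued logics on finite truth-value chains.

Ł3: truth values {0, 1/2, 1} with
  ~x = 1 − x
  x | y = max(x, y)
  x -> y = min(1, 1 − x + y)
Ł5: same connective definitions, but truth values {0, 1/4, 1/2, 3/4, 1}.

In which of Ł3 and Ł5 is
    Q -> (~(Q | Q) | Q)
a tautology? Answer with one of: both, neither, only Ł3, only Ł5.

In Ł3: every assignment gives 1 — tautology.
In Ł5: every assignment gives 1 — tautology.

both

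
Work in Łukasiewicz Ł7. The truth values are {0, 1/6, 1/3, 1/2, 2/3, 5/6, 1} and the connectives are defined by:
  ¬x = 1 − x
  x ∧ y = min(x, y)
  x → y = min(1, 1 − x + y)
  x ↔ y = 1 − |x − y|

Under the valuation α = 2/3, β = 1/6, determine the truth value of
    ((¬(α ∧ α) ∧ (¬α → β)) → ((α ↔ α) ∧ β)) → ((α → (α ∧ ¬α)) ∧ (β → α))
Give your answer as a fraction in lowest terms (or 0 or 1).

5/6

α ∧ α = 2/3 ∧ 2/3 = 2/3
¬(α ∧ α) = ¬2/3 = 1/3
¬α = ¬2/3 = 1/3
¬α → β = 1/3 → 1/6 = 5/6
¬(α ∧ α) ∧ (¬α → β) = 1/3 ∧ 5/6 = 1/3
α ↔ α = 2/3 ↔ 2/3 = 1
(α ↔ α) ∧ β = 1 ∧ 1/6 = 1/6
(¬(α ∧ α) ∧ (¬α → β)) → ((α ↔ α) ∧ β) = 1/3 → 1/6 = 5/6
¬α = ¬2/3 = 1/3
α ∧ ¬α = 2/3 ∧ 1/3 = 1/3
α → (α ∧ ¬α) = 2/3 → 1/3 = 2/3
β → α = 1/6 → 2/3 = 1
(α → (α ∧ ¬α)) ∧ (β → α) = 2/3 ∧ 1 = 2/3
((¬(α ∧ α) ∧ (¬α → β)) → ((α ↔ α) ∧ β)) → ((α → (α ∧ ¬α)) ∧ (β → α)) = 5/6 → 2/3 = 5/6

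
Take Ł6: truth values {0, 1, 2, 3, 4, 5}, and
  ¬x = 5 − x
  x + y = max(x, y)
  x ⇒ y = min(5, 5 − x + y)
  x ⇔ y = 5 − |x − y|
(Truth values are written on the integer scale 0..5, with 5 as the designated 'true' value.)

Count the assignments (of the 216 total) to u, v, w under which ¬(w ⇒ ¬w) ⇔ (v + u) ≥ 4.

value 5: 24 assignments (counts)
value 4: 38 assignments (counts)
value 3: 43 assignments
value 2: 36 assignments
value 1: 41 assignments
value 0: 34 assignments
So 62 of the 216 assignments meet the threshold.

62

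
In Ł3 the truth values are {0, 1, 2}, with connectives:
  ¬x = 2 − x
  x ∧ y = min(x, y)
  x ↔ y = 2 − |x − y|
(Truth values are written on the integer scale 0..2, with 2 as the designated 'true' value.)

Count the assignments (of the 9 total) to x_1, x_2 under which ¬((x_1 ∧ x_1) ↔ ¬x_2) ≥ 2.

2

x_1 = 0, x_2 = 0 ↦ 2  ≥
x_1 = 0, x_2 = 1 ↦ 1  <
x_1 = 0, x_2 = 2 ↦ 0  <
x_1 = 1, x_2 = 0 ↦ 1  <
x_1 = 1, x_2 = 1 ↦ 0  <
x_1 = 1, x_2 = 2 ↦ 1  <
x_1 = 2, x_2 = 0 ↦ 0  <
x_1 = 2, x_2 = 1 ↦ 1  <
x_1 = 2, x_2 = 2 ↦ 2  ≥
So 2 of the 9 assignments meet the threshold.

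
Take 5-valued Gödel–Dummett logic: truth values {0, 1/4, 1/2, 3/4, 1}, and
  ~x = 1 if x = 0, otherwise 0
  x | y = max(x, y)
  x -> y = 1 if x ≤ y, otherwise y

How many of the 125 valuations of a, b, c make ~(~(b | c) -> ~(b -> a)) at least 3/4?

value 1: 5 assignments (counts)
value 0: 120 assignments
So 5 of the 125 assignments meet the threshold.

5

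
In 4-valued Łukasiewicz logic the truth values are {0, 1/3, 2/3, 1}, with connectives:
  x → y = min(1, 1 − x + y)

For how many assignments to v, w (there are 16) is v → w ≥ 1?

v = 0, w = 0 ↦ 1  ≥
v = 0, w = 1/3 ↦ 1  ≥
v = 0, w = 2/3 ↦ 1  ≥
v = 0, w = 1 ↦ 1  ≥
v = 1/3, w = 0 ↦ 2/3  <
v = 1/3, w = 1/3 ↦ 1  ≥
v = 1/3, w = 2/3 ↦ 1  ≥
v = 1/3, w = 1 ↦ 1  ≥
v = 2/3, w = 0 ↦ 1/3  <
v = 2/3, w = 1/3 ↦ 2/3  <
v = 2/3, w = 2/3 ↦ 1  ≥
v = 2/3, w = 1 ↦ 1  ≥
v = 1, w = 0 ↦ 0  <
v = 1, w = 1/3 ↦ 1/3  <
v = 1, w = 2/3 ↦ 2/3  <
v = 1, w = 1 ↦ 1  ≥
So 10 of the 16 assignments meet the threshold.

10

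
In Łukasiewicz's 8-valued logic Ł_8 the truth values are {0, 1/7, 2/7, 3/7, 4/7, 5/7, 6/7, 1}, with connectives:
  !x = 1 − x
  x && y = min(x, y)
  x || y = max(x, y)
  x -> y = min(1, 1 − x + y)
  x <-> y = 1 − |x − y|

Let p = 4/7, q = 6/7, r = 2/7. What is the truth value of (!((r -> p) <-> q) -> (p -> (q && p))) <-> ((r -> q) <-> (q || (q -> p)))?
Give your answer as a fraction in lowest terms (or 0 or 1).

6/7

r -> p = 2/7 -> 4/7 = 1
(r -> p) <-> q = 1 <-> 6/7 = 6/7
!((r -> p) <-> q) = !6/7 = 1/7
q && p = 6/7 && 4/7 = 4/7
p -> (q && p) = 4/7 -> 4/7 = 1
!((r -> p) <-> q) -> (p -> (q && p)) = 1/7 -> 1 = 1
r -> q = 2/7 -> 6/7 = 1
q -> p = 6/7 -> 4/7 = 5/7
q || (q -> p) = 6/7 || 5/7 = 6/7
(r -> q) <-> (q || (q -> p)) = 1 <-> 6/7 = 6/7
(!((r -> p) <-> q) -> (p -> (q && p))) <-> ((r -> q) <-> (q || (q -> p))) = 1 <-> 6/7 = 6/7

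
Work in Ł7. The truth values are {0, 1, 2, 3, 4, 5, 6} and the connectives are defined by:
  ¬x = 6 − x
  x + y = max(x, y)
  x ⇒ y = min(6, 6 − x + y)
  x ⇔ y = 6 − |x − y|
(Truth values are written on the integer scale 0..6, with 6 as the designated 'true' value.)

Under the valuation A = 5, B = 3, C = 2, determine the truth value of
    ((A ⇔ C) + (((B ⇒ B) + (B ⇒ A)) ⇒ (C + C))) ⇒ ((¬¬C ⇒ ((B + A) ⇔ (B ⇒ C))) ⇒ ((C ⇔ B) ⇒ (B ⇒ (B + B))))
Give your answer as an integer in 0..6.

A ⇔ C = 5 ⇔ 2 = 3
B ⇒ B = 3 ⇒ 3 = 6
B ⇒ A = 3 ⇒ 5 = 6
(B ⇒ B) + (B ⇒ A) = 6 + 6 = 6
C + C = 2 + 2 = 2
((B ⇒ B) + (B ⇒ A)) ⇒ (C + C) = 6 ⇒ 2 = 2
(A ⇔ C) + (((B ⇒ B) + (B ⇒ A)) ⇒ (C + C)) = 3 + 2 = 3
¬C = ¬2 = 4
¬¬C = ¬4 = 2
B + A = 3 + 5 = 5
B ⇒ C = 3 ⇒ 2 = 5
(B + A) ⇔ (B ⇒ C) = 5 ⇔ 5 = 6
¬¬C ⇒ ((B + A) ⇔ (B ⇒ C)) = 2 ⇒ 6 = 6
C ⇔ B = 2 ⇔ 3 = 5
B + B = 3 + 3 = 3
B ⇒ (B + B) = 3 ⇒ 3 = 6
(C ⇔ B) ⇒ (B ⇒ (B + B)) = 5 ⇒ 6 = 6
(¬¬C ⇒ ((B + A) ⇔ (B ⇒ C))) ⇒ ((C ⇔ B) ⇒ (B ⇒ (B + B))) = 6 ⇒ 6 = 6
((A ⇔ C) + (((B ⇒ B) + (B ⇒ A)) ⇒ (C + C))) ⇒ ((¬¬C ⇒ ((B + A) ⇔ (B ⇒ C))) ⇒ ((C ⇔ B) ⇒ (B ⇒ (B + B)))) = 3 ⇒ 6 = 6

6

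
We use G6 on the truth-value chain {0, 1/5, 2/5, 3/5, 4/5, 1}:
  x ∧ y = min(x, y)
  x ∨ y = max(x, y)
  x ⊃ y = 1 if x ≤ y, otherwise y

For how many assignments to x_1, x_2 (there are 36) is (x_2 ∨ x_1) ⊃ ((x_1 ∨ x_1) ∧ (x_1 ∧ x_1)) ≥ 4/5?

22

value 1: 21 assignments (counts)
value 4/5: 1 assignment (counts)
value 3/5: 2 assignments
value 2/5: 3 assignments
value 1/5: 4 assignments
value 0: 5 assignments
So 22 of the 36 assignments meet the threshold.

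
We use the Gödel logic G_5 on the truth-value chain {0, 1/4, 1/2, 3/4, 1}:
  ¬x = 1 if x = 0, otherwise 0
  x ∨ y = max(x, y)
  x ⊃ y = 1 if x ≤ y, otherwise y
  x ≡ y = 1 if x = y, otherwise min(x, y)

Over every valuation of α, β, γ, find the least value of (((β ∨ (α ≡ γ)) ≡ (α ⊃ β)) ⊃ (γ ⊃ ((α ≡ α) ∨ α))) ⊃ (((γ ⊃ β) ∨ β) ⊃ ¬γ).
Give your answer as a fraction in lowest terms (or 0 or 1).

0

Take α = 0, β = 1/4, γ = 1/4:
α ≡ γ = 0 ≡ 1/4 = 0
β ∨ (α ≡ γ) = 1/4 ∨ 0 = 1/4
α ⊃ β = 0 ⊃ 1/4 = 1
(β ∨ (α ≡ γ)) ≡ (α ⊃ β) = 1/4 ≡ 1 = 1/4
α ≡ α = 0 ≡ 0 = 1
(α ≡ α) ∨ α = 1 ∨ 0 = 1
γ ⊃ ((α ≡ α) ∨ α) = 1/4 ⊃ 1 = 1
((β ∨ (α ≡ γ)) ≡ (α ⊃ β)) ⊃ (γ ⊃ ((α ≡ α) ∨ α)) = 1/4 ⊃ 1 = 1
γ ⊃ β = 1/4 ⊃ 1/4 = 1
(γ ⊃ β) ∨ β = 1 ∨ 1/4 = 1
¬γ = ¬1/4 = 0
((γ ⊃ β) ∨ β) ⊃ ¬γ = 1 ⊃ 0 = 0
(((β ∨ (α ≡ γ)) ≡ (α ⊃ β)) ⊃ (γ ⊃ ((α ≡ α) ∨ α))) ⊃ (((γ ⊃ β) ∨ β) ⊃ ¬γ) = 1 ⊃ 0 = 0
No assignment yields a value below 0, so this is the minimum.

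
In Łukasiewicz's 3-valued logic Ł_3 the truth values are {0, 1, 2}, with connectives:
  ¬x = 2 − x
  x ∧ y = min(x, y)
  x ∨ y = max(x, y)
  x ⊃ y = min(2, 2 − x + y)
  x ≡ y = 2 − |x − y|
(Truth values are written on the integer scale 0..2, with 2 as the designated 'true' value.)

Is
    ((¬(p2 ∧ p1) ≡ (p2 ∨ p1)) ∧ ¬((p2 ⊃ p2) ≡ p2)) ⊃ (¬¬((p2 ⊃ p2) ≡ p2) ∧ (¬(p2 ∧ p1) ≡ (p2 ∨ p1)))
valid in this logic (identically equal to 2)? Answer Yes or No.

Counterexample: take p1 = 1, p2 = 0.
p2 ∧ p1 = 0 ∧ 1 = 0
¬(p2 ∧ p1) = ¬0 = 2
p2 ∨ p1 = 0 ∨ 1 = 1
¬(p2 ∧ p1) ≡ (p2 ∨ p1) = 2 ≡ 1 = 1
p2 ⊃ p2 = 0 ⊃ 0 = 2
(p2 ⊃ p2) ≡ p2 = 2 ≡ 0 = 0
¬((p2 ⊃ p2) ≡ p2) = ¬0 = 2
(¬(p2 ∧ p1) ≡ (p2 ∨ p1)) ∧ ¬((p2 ⊃ p2) ≡ p2) = 1 ∧ 2 = 1
p2 ⊃ p2 = 0 ⊃ 0 = 2
(p2 ⊃ p2) ≡ p2 = 2 ≡ 0 = 0
¬((p2 ⊃ p2) ≡ p2) = ¬0 = 2
¬¬((p2 ⊃ p2) ≡ p2) = ¬2 = 0
p2 ∧ p1 = 0 ∧ 1 = 0
¬(p2 ∧ p1) = ¬0 = 2
p2 ∨ p1 = 0 ∨ 1 = 1
¬(p2 ∧ p1) ≡ (p2 ∨ p1) = 2 ≡ 1 = 1
¬¬((p2 ⊃ p2) ≡ p2) ∧ (¬(p2 ∧ p1) ≡ (p2 ∨ p1)) = 0 ∧ 1 = 0
((¬(p2 ∧ p1) ≡ (p2 ∨ p1)) ∧ ¬((p2 ⊃ p2) ≡ p2)) ⊃ (¬¬((p2 ⊃ p2) ≡ p2) ∧ (¬(p2 ∧ p1) ≡ (p2 ∨ p1))) = 1 ⊃ 0 = 1
This gives 1 ≠ 2.

No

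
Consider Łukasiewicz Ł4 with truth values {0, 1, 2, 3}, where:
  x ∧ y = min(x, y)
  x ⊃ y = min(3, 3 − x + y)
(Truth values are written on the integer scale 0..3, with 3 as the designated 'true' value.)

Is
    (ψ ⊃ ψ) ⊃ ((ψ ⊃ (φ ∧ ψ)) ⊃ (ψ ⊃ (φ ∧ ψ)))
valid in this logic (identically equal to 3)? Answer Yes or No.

Yes

φ = 0, ψ = 0 ↦ 3
φ = 0, ψ = 1 ↦ 3
φ = 0, ψ = 2 ↦ 3
φ = 0, ψ = 3 ↦ 3
φ = 1, ψ = 0 ↦ 3
φ = 1, ψ = 1 ↦ 3
φ = 1, ψ = 2 ↦ 3
φ = 1, ψ = 3 ↦ 3
φ = 2, ψ = 0 ↦ 3
φ = 2, ψ = 1 ↦ 3
φ = 2, ψ = 2 ↦ 3
φ = 2, ψ = 3 ↦ 3
φ = 3, ψ = 0 ↦ 3
φ = 3, ψ = 1 ↦ 3
φ = 3, ψ = 2 ↦ 3
φ = 3, ψ = 3 ↦ 3
Every assignment gives a value ≥ 3.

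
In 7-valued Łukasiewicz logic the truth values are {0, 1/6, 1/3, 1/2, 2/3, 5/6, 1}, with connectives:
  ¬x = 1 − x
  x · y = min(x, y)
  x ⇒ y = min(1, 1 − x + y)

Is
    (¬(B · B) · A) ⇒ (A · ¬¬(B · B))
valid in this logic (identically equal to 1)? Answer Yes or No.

No

Counterexample: take A = 1/6, B = 0.
B · B = 0 · 0 = 0
¬(B · B) = ¬0 = 1
¬(B · B) · A = 1 · 1/6 = 1/6
B · B = 0 · 0 = 0
¬(B · B) = ¬0 = 1
¬¬(B · B) = ¬1 = 0
A · ¬¬(B · B) = 1/6 · 0 = 0
(¬(B · B) · A) ⇒ (A · ¬¬(B · B)) = 1/6 ⇒ 0 = 5/6
This gives 5/6 ≠ 1.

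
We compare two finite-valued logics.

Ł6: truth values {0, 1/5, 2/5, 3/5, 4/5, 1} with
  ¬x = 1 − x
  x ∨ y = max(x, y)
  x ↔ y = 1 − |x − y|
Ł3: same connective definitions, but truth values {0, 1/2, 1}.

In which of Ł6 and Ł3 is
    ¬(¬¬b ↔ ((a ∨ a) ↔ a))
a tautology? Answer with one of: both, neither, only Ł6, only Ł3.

neither

In Ł6: at a = 0, b = 1/5 the value is 4/5 — not a tautology.
In Ł3: at a = 0, b = 1/2 the value is 1/2 — not a tautology.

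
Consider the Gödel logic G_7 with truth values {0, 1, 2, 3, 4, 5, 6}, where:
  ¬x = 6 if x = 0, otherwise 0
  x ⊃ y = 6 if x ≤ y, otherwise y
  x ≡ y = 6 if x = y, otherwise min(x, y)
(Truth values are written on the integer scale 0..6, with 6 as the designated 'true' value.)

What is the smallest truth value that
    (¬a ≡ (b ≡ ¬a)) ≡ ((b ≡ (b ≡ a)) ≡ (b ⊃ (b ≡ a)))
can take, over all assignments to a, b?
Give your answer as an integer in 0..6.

Take a = 1, b = 0:
¬a = ¬1 = 0
¬a = ¬1 = 0
b ≡ ¬a = 0 ≡ 0 = 6
¬a ≡ (b ≡ ¬a) = 0 ≡ 6 = 0
b ≡ a = 0 ≡ 1 = 0
b ≡ (b ≡ a) = 0 ≡ 0 = 6
b ≡ a = 0 ≡ 1 = 0
b ⊃ (b ≡ a) = 0 ⊃ 0 = 6
(b ≡ (b ≡ a)) ≡ (b ⊃ (b ≡ a)) = 6 ≡ 6 = 6
(¬a ≡ (b ≡ ¬a)) ≡ ((b ≡ (b ≡ a)) ≡ (b ⊃ (b ≡ a))) = 0 ≡ 6 = 0
No assignment yields a value below 0, so this is the minimum.

0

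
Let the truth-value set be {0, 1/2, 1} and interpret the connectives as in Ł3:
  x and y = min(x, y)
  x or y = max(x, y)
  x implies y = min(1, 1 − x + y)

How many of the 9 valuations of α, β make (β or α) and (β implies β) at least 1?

5

α = 0, β = 0 ↦ 0  <
α = 0, β = 1/2 ↦ 1/2  <
α = 0, β = 1 ↦ 1  ≥
α = 1/2, β = 0 ↦ 1/2  <
α = 1/2, β = 1/2 ↦ 1/2  <
α = 1/2, β = 1 ↦ 1  ≥
α = 1, β = 0 ↦ 1  ≥
α = 1, β = 1/2 ↦ 1  ≥
α = 1, β = 1 ↦ 1  ≥
So 5 of the 9 assignments meet the threshold.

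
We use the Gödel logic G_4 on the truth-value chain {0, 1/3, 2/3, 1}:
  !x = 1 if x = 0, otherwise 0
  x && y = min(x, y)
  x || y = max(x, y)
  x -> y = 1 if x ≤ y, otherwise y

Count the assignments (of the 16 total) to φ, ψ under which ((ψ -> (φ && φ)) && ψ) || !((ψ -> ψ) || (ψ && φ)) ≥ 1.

1

φ = 0, ψ = 0 ↦ 0  <
φ = 0, ψ = 1/3 ↦ 0  <
φ = 0, ψ = 2/3 ↦ 0  <
φ = 0, ψ = 1 ↦ 0  <
φ = 1/3, ψ = 0 ↦ 0  <
φ = 1/3, ψ = 1/3 ↦ 1/3  <
φ = 1/3, ψ = 2/3 ↦ 1/3  <
φ = 1/3, ψ = 1 ↦ 1/3  <
φ = 2/3, ψ = 0 ↦ 0  <
φ = 2/3, ψ = 1/3 ↦ 1/3  <
φ = 2/3, ψ = 2/3 ↦ 2/3  <
φ = 2/3, ψ = 1 ↦ 2/3  <
φ = 1, ψ = 0 ↦ 0  <
φ = 1, ψ = 1/3 ↦ 1/3  <
φ = 1, ψ = 2/3 ↦ 2/3  <
φ = 1, ψ = 1 ↦ 1  ≥
So 1 of the 16 assignments meets the threshold.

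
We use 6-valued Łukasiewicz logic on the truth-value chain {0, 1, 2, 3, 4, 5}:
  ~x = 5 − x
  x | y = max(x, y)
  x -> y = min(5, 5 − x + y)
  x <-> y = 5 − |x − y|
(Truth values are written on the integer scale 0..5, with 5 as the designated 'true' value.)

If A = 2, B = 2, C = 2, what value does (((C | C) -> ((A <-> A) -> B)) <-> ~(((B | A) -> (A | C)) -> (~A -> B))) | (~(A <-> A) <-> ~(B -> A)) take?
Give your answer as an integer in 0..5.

C | C = 2 | 2 = 2
A <-> A = 2 <-> 2 = 5
(A <-> A) -> B = 5 -> 2 = 2
(C | C) -> ((A <-> A) -> B) = 2 -> 2 = 5
B | A = 2 | 2 = 2
A | C = 2 | 2 = 2
(B | A) -> (A | C) = 2 -> 2 = 5
~A = ~2 = 3
~A -> B = 3 -> 2 = 4
((B | A) -> (A | C)) -> (~A -> B) = 5 -> 4 = 4
~(((B | A) -> (A | C)) -> (~A -> B)) = ~4 = 1
((C | C) -> ((A <-> A) -> B)) <-> ~(((B | A) -> (A | C)) -> (~A -> B)) = 5 <-> 1 = 1
A <-> A = 2 <-> 2 = 5
~(A <-> A) = ~5 = 0
B -> A = 2 -> 2 = 5
~(B -> A) = ~5 = 0
~(A <-> A) <-> ~(B -> A) = 0 <-> 0 = 5
(((C | C) -> ((A <-> A) -> B)) <-> ~(((B | A) -> (A | C)) -> (~A -> B))) | (~(A <-> A) <-> ~(B -> A)) = 1 | 5 = 5

5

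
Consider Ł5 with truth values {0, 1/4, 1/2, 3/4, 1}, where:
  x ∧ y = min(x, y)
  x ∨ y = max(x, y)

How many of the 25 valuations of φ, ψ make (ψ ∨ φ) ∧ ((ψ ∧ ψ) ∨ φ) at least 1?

value 1: 9 assignments (counts)
value 3/4: 7 assignments
value 1/2: 5 assignments
value 1/4: 3 assignments
value 0: 1 assignment
So 9 of the 25 assignments meet the threshold.

9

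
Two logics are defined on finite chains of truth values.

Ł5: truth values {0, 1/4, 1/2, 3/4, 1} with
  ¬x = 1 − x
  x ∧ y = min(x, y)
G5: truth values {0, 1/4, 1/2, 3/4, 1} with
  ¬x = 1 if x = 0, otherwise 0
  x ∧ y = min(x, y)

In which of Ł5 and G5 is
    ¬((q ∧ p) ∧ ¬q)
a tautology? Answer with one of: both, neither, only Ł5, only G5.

only G5

In Ł5: at p = 1/4, q = 1/4 the value is 3/4 — not a tautology.
In G5: every assignment gives 1 — tautology.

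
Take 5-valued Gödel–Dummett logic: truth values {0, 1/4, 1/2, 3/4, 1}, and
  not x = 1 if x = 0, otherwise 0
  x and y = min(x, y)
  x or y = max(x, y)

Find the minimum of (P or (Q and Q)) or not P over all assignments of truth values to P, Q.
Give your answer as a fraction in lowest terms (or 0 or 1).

1/4

Take P = 1/4, Q = 0:
Q and Q = 0 and 0 = 0
P or (Q and Q) = 1/4 or 0 = 1/4
not P = not 1/4 = 0
(P or (Q and Q)) or not P = 1/4 or 0 = 1/4
No assignment yields a value below 1/4, so this is the minimum.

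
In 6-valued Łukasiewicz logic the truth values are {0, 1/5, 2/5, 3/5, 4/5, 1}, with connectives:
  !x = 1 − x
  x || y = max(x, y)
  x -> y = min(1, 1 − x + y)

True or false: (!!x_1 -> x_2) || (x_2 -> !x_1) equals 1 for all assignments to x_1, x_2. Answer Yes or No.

Counterexample: take x_1 = 4/5, x_2 = 2/5.
!x_1 = !4/5 = 1/5
!!x_1 = !1/5 = 4/5
!!x_1 -> x_2 = 4/5 -> 2/5 = 3/5
!x_1 = !4/5 = 1/5
x_2 -> !x_1 = 2/5 -> 1/5 = 4/5
(!!x_1 -> x_2) || (x_2 -> !x_1) = 3/5 || 4/5 = 4/5
This gives 4/5 ≠ 1.

No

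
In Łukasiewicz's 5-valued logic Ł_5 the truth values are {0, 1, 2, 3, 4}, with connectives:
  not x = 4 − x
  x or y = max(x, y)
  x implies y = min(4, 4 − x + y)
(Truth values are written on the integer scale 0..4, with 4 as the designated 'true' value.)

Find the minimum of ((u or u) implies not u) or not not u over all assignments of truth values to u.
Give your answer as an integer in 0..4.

3

Take u = 3:
u or u = 3 or 3 = 3
not u = not 3 = 1
(u or u) implies not u = 3 implies 1 = 2
not u = not 3 = 1
not not u = not 1 = 3
((u or u) implies not u) or not not u = 2 or 3 = 3
No assignment yields a value below 3, so this is the minimum.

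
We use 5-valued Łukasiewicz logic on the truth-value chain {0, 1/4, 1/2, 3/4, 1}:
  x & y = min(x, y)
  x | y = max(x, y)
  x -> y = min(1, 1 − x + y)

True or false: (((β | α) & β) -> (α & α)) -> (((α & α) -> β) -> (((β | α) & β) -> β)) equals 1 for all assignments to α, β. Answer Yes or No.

At α = 1/2, β = 0, for instance:
β | α = 0 | 1/2 = 1/2
(β | α) & β = 1/2 & 0 = 0
α & α = 1/2 & 1/2 = 1/2
((β | α) & β) -> (α & α) = 0 -> 1/2 = 1
(α & α) -> β = 1/2 -> 0 = 1/2
((β | α) & β) -> β = 0 -> 0 = 1
((α & α) -> β) -> (((β | α) & β) -> β) = 1/2 -> 1 = 1
(((β | α) & β) -> (α & α)) -> (((α & α) -> β) -> (((β | α) & β) -> β)) = 1 -> 1 = 1
and checking the remaining 24 assignments likewise gives ≥ 1 in every case.

Yes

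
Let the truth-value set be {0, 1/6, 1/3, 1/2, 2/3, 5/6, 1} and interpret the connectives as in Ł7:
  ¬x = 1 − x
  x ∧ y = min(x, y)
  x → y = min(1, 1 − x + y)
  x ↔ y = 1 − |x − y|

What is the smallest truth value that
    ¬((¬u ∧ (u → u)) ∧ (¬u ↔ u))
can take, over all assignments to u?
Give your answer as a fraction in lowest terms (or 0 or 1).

Take u = 1/3:
¬u = ¬1/3 = 2/3
u → u = 1/3 → 1/3 = 1
¬u ∧ (u → u) = 2/3 ∧ 1 = 2/3
¬u = ¬1/3 = 2/3
¬u ↔ u = 2/3 ↔ 1/3 = 2/3
(¬u ∧ (u → u)) ∧ (¬u ↔ u) = 2/3 ∧ 2/3 = 2/3
¬((¬u ∧ (u → u)) ∧ (¬u ↔ u)) = ¬2/3 = 1/3
No assignment yields a value below 1/3, so this is the minimum.

1/3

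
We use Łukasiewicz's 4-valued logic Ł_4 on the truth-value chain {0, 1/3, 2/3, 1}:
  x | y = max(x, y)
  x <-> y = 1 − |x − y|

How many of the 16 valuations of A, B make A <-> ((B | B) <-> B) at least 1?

A = 0, B = 0 ↦ 0  <
A = 0, B = 1/3 ↦ 0  <
A = 0, B = 2/3 ↦ 0  <
A = 0, B = 1 ↦ 0  <
A = 1/3, B = 0 ↦ 1/3  <
A = 1/3, B = 1/3 ↦ 1/3  <
A = 1/3, B = 2/3 ↦ 1/3  <
A = 1/3, B = 1 ↦ 1/3  <
A = 2/3, B = 0 ↦ 2/3  <
A = 2/3, B = 1/3 ↦ 2/3  <
A = 2/3, B = 2/3 ↦ 2/3  <
A = 2/3, B = 1 ↦ 2/3  <
A = 1, B = 0 ↦ 1  ≥
A = 1, B = 1/3 ↦ 1  ≥
A = 1, B = 2/3 ↦ 1  ≥
A = 1, B = 1 ↦ 1  ≥
So 4 of the 16 assignments meet the threshold.

4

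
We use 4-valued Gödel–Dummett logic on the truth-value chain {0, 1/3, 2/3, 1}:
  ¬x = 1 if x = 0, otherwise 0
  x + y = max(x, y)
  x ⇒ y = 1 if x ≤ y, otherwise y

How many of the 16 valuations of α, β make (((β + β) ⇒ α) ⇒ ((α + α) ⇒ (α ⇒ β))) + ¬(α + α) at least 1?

α = 0, β = 0 ↦ 1  ≥
α = 0, β = 1/3 ↦ 1  ≥
α = 0, β = 2/3 ↦ 1  ≥
α = 0, β = 1 ↦ 1  ≥
α = 1/3, β = 0 ↦ 0  <
α = 1/3, β = 1/3 ↦ 1  ≥
α = 1/3, β = 2/3 ↦ 1  ≥
α = 1/3, β = 1 ↦ 1  ≥
α = 2/3, β = 0 ↦ 0  <
α = 2/3, β = 1/3 ↦ 1/3  <
α = 2/3, β = 2/3 ↦ 1  ≥
α = 2/3, β = 1 ↦ 1  ≥
α = 1, β = 0 ↦ 0  <
α = 1, β = 1/3 ↦ 1/3  <
α = 1, β = 2/3 ↦ 2/3  <
α = 1, β = 1 ↦ 1  ≥
So 10 of the 16 assignments meet the threshold.

10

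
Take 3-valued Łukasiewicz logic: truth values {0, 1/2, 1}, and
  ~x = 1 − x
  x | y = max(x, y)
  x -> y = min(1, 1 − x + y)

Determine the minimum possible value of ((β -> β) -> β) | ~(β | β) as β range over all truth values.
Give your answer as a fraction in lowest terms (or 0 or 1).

Take β = 1/2:
β -> β = 1/2 -> 1/2 = 1
(β -> β) -> β = 1 -> 1/2 = 1/2
β | β = 1/2 | 1/2 = 1/2
~(β | β) = ~1/2 = 1/2
((β -> β) -> β) | ~(β | β) = 1/2 | 1/2 = 1/2
No assignment yields a value below 1/2, so this is the minimum.

1/2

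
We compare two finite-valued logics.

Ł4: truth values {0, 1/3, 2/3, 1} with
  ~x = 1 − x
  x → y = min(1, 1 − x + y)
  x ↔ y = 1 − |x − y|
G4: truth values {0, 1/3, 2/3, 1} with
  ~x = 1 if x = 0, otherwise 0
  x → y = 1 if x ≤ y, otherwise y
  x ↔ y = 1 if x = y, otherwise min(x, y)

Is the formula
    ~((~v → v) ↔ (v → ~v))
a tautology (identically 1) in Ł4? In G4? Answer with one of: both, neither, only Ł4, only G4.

only G4

In Ł4: at v = 1/3 the value is 1/3 — not a tautology.
In G4: every assignment gives 1 — tautology.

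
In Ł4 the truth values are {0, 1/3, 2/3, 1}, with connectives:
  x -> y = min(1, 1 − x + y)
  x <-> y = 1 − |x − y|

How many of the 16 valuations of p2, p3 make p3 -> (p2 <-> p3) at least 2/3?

14

p2 = 0, p3 = 0 ↦ 1  ≥
p2 = 0, p3 = 1/3 ↦ 1  ≥
p2 = 0, p3 = 2/3 ↦ 2/3  ≥
p2 = 0, p3 = 1 ↦ 0  <
p2 = 1/3, p3 = 0 ↦ 1  ≥
p2 = 1/3, p3 = 1/3 ↦ 1  ≥
p2 = 1/3, p3 = 2/3 ↦ 1  ≥
p2 = 1/3, p3 = 1 ↦ 1/3  <
p2 = 2/3, p3 = 0 ↦ 1  ≥
p2 = 2/3, p3 = 1/3 ↦ 1  ≥
p2 = 2/3, p3 = 2/3 ↦ 1  ≥
p2 = 2/3, p3 = 1 ↦ 2/3  ≥
p2 = 1, p3 = 0 ↦ 1  ≥
p2 = 1, p3 = 1/3 ↦ 1  ≥
p2 = 1, p3 = 2/3 ↦ 1  ≥
p2 = 1, p3 = 1 ↦ 1  ≥
So 14 of the 16 assignments meet the threshold.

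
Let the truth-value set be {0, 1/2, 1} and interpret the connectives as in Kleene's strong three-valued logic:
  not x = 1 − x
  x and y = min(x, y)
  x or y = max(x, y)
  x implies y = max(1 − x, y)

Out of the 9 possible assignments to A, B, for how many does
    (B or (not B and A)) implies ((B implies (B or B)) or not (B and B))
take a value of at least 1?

A = 0, B = 0 ↦ 1  ≥
A = 0, B = 1/2 ↦ 1/2  <
A = 0, B = 1 ↦ 1  ≥
A = 1/2, B = 0 ↦ 1  ≥
A = 1/2, B = 1/2 ↦ 1/2  <
A = 1/2, B = 1 ↦ 1  ≥
A = 1, B = 0 ↦ 1  ≥
A = 1, B = 1/2 ↦ 1/2  <
A = 1, B = 1 ↦ 1  ≥
So 6 of the 9 assignments meet the threshold.

6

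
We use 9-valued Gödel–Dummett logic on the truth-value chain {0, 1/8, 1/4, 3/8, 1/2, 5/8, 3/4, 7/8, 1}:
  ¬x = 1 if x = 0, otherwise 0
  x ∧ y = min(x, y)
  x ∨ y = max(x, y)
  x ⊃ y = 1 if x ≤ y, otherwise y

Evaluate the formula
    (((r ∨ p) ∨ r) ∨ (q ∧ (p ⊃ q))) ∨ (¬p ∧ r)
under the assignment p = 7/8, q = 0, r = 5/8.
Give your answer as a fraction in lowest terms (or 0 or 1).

r ∨ p = 5/8 ∨ 7/8 = 7/8
(r ∨ p) ∨ r = 7/8 ∨ 5/8 = 7/8
p ⊃ q = 7/8 ⊃ 0 = 0
q ∧ (p ⊃ q) = 0 ∧ 0 = 0
((r ∨ p) ∨ r) ∨ (q ∧ (p ⊃ q)) = 7/8 ∨ 0 = 7/8
¬p = ¬7/8 = 0
¬p ∧ r = 0 ∧ 5/8 = 0
(((r ∨ p) ∨ r) ∨ (q ∧ (p ⊃ q))) ∨ (¬p ∧ r) = 7/8 ∨ 0 = 7/8

7/8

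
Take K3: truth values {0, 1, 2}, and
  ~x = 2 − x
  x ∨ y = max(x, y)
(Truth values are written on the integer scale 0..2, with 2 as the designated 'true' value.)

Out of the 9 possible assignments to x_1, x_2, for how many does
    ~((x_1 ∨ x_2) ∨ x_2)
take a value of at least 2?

1

x_1 = 0, x_2 = 0 ↦ 2  ≥
x_1 = 0, x_2 = 1 ↦ 1  <
x_1 = 0, x_2 = 2 ↦ 0  <
x_1 = 1, x_2 = 0 ↦ 1  <
x_1 = 1, x_2 = 1 ↦ 1  <
x_1 = 1, x_2 = 2 ↦ 0  <
x_1 = 2, x_2 = 0 ↦ 0  <
x_1 = 2, x_2 = 1 ↦ 0  <
x_1 = 2, x_2 = 2 ↦ 0  <
So 1 of the 9 assignments meets the threshold.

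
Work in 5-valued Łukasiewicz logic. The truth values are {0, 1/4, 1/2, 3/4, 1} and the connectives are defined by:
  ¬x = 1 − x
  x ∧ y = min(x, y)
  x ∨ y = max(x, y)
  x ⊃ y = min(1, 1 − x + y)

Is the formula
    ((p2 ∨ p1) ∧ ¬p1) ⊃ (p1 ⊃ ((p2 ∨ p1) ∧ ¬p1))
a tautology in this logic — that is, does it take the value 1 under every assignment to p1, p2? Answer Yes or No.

At p1 = 1, p2 = 1/2, for instance:
p2 ∨ p1 = 1/2 ∨ 1 = 1
¬p1 = ¬1 = 0
(p2 ∨ p1) ∧ ¬p1 = 1 ∧ 0 = 0
p1 ⊃ ((p2 ∨ p1) ∧ ¬p1) = 1 ⊃ 0 = 0
((p2 ∨ p1) ∧ ¬p1) ⊃ (p1 ⊃ ((p2 ∨ p1) ∧ ¬p1)) = 0 ⊃ 0 = 1
and checking the remaining 24 assignments likewise gives ≥ 1 in every case.

Yes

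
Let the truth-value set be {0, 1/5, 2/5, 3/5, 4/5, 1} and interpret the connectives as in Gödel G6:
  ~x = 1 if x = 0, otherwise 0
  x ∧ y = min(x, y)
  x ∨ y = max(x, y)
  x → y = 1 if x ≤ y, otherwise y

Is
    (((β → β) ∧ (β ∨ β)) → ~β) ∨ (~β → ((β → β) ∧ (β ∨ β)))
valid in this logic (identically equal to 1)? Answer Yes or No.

Yes

β = 0 ↦ 1
β = 1/5 ↦ 1
β = 2/5 ↦ 1
β = 3/5 ↦ 1
β = 4/5 ↦ 1
β = 1 ↦ 1
Every assignment gives a value ≥ 1.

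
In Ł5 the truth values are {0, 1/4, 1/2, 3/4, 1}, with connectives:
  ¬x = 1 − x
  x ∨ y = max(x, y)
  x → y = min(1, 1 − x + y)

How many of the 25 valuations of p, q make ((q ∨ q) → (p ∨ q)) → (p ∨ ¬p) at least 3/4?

20

value 1: 10 assignments (counts)
value 3/4: 10 assignments (counts)
value 1/2: 5 assignments
So 20 of the 25 assignments meet the threshold.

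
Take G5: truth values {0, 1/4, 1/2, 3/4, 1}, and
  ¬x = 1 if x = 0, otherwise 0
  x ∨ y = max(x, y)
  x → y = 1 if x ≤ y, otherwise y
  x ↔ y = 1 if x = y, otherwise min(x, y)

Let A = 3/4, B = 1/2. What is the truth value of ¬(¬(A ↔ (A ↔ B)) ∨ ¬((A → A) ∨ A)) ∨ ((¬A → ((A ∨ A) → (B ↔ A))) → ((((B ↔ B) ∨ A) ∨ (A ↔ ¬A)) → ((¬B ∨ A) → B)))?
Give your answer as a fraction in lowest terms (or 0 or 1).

1

A ↔ B = 3/4 ↔ 1/2 = 1/2
A ↔ (A ↔ B) = 3/4 ↔ 1/2 = 1/2
¬(A ↔ (A ↔ B)) = ¬1/2 = 0
A → A = 3/4 → 3/4 = 1
(A → A) ∨ A = 1 ∨ 3/4 = 1
¬((A → A) ∨ A) = ¬1 = 0
¬(A ↔ (A ↔ B)) ∨ ¬((A → A) ∨ A) = 0 ∨ 0 = 0
¬(¬(A ↔ (A ↔ B)) ∨ ¬((A → A) ∨ A)) = ¬0 = 1
¬A = ¬3/4 = 0
A ∨ A = 3/4 ∨ 3/4 = 3/4
B ↔ A = 1/2 ↔ 3/4 = 1/2
(A ∨ A) → (B ↔ A) = 3/4 → 1/2 = 1/2
¬A → ((A ∨ A) → (B ↔ A)) = 0 → 1/2 = 1
B ↔ B = 1/2 ↔ 1/2 = 1
(B ↔ B) ∨ A = 1 ∨ 3/4 = 1
¬A = ¬3/4 = 0
A ↔ ¬A = 3/4 ↔ 0 = 0
((B ↔ B) ∨ A) ∨ (A ↔ ¬A) = 1 ∨ 0 = 1
¬B = ¬1/2 = 0
¬B ∨ A = 0 ∨ 3/4 = 3/4
(¬B ∨ A) → B = 3/4 → 1/2 = 1/2
(((B ↔ B) ∨ A) ∨ (A ↔ ¬A)) → ((¬B ∨ A) → B) = 1 → 1/2 = 1/2
(¬A → ((A ∨ A) → (B ↔ A))) → ((((B ↔ B) ∨ A) ∨ (A ↔ ¬A)) → ((¬B ∨ A) → B)) = 1 → 1/2 = 1/2
¬(¬(A ↔ (A ↔ B)) ∨ ¬((A → A) ∨ A)) ∨ ((¬A → ((A ∨ A) → (B ↔ A))) → ((((B ↔ B) ∨ A) ∨ (A ↔ ¬A)) → ((¬B ∨ A) → B))) = 1 ∨ 1/2 = 1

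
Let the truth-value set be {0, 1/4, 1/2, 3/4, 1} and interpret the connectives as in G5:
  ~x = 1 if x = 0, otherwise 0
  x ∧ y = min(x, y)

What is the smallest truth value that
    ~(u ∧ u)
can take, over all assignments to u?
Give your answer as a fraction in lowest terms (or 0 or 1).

0

Take u = 1/4:
u ∧ u = 1/4 ∧ 1/4 = 1/4
~(u ∧ u) = ~1/4 = 0
No assignment yields a value below 0, so this is the minimum.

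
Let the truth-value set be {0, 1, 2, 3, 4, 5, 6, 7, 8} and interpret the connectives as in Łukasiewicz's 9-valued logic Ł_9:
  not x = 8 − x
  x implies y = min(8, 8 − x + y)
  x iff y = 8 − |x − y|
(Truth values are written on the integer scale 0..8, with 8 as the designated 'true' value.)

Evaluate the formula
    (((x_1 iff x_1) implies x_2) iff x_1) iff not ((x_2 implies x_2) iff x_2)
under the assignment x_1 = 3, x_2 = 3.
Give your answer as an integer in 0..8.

x_1 iff x_1 = 3 iff 3 = 8
(x_1 iff x_1) implies x_2 = 8 implies 3 = 3
((x_1 iff x_1) implies x_2) iff x_1 = 3 iff 3 = 8
x_2 implies x_2 = 3 implies 3 = 8
(x_2 implies x_2) iff x_2 = 8 iff 3 = 3
not ((x_2 implies x_2) iff x_2) = not 3 = 5
(((x_1 iff x_1) implies x_2) iff x_1) iff not ((x_2 implies x_2) iff x_2) = 8 iff 5 = 5

5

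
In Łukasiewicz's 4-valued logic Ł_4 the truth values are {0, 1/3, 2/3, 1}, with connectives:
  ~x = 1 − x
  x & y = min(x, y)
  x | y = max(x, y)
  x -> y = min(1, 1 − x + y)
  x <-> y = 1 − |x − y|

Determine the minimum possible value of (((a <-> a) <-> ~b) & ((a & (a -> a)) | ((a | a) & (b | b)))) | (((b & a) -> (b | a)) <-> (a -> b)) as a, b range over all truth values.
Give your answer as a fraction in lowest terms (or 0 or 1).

2/3

Take a = 1/3, b = 0:
a <-> a = 1/3 <-> 1/3 = 1
~b = ~0 = 1
(a <-> a) <-> ~b = 1 <-> 1 = 1
a -> a = 1/3 -> 1/3 = 1
a & (a -> a) = 1/3 & 1 = 1/3
a | a = 1/3 | 1/3 = 1/3
b | b = 0 | 0 = 0
(a | a) & (b | b) = 1/3 & 0 = 0
(a & (a -> a)) | ((a | a) & (b | b)) = 1/3 | 0 = 1/3
((a <-> a) <-> ~b) & ((a & (a -> a)) | ((a | a) & (b | b))) = 1 & 1/3 = 1/3
b & a = 0 & 1/3 = 0
b | a = 0 | 1/3 = 1/3
(b & a) -> (b | a) = 0 -> 1/3 = 1
a -> b = 1/3 -> 0 = 2/3
((b & a) -> (b | a)) <-> (a -> b) = 1 <-> 2/3 = 2/3
(((a <-> a) <-> ~b) & ((a & (a -> a)) | ((a | a) & (b | b)))) | (((b & a) -> (b | a)) <-> (a -> b)) = 1/3 | 2/3 = 2/3
No assignment yields a value below 2/3, so this is the minimum.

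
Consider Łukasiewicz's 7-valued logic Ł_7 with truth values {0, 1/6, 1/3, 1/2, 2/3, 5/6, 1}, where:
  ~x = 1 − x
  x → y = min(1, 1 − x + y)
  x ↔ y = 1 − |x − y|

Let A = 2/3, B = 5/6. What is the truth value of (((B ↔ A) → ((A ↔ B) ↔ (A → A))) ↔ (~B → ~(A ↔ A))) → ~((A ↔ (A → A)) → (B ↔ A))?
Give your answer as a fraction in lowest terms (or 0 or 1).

B ↔ A = 5/6 ↔ 2/3 = 5/6
A ↔ B = 2/3 ↔ 5/6 = 5/6
A → A = 2/3 → 2/3 = 1
(A ↔ B) ↔ (A → A) = 5/6 ↔ 1 = 5/6
(B ↔ A) → ((A ↔ B) ↔ (A → A)) = 5/6 → 5/6 = 1
~B = ~5/6 = 1/6
A ↔ A = 2/3 ↔ 2/3 = 1
~(A ↔ A) = ~1 = 0
~B → ~(A ↔ A) = 1/6 → 0 = 5/6
((B ↔ A) → ((A ↔ B) ↔ (A → A))) ↔ (~B → ~(A ↔ A)) = 1 ↔ 5/6 = 5/6
A → A = 2/3 → 2/3 = 1
A ↔ (A → A) = 2/3 ↔ 1 = 2/3
B ↔ A = 5/6 ↔ 2/3 = 5/6
(A ↔ (A → A)) → (B ↔ A) = 2/3 → 5/6 = 1
~((A ↔ (A → A)) → (B ↔ A)) = ~1 = 0
(((B ↔ A) → ((A ↔ B) ↔ (A → A))) ↔ (~B → ~(A ↔ A))) → ~((A ↔ (A → A)) → (B ↔ A)) = 5/6 → 0 = 1/6

1/6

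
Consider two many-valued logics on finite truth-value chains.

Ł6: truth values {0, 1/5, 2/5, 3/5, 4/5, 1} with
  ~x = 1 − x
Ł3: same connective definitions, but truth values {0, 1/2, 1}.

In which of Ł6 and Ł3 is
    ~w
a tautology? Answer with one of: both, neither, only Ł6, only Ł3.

In Ł6: at w = 1/5 the value is 4/5 — not a tautology.
In Ł3: at w = 1/2 the value is 1/2 — not a tautology.

neither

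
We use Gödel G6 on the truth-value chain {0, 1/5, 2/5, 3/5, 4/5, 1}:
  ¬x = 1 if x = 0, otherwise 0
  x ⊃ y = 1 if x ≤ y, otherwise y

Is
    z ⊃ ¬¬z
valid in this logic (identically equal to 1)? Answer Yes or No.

z = 0 ↦ 1
z = 1/5 ↦ 1
z = 2/5 ↦ 1
z = 3/5 ↦ 1
z = 4/5 ↦ 1
z = 1 ↦ 1
Every assignment gives a value ≥ 1.

Yes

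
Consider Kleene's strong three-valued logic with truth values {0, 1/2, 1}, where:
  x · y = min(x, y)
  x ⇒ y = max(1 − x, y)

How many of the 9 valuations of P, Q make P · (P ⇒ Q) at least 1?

P = 0, Q = 0 ↦ 0  <
P = 0, Q = 1/2 ↦ 0  <
P = 0, Q = 1 ↦ 0  <
P = 1/2, Q = 0 ↦ 1/2  <
P = 1/2, Q = 1/2 ↦ 1/2  <
P = 1/2, Q = 1 ↦ 1/2  <
P = 1, Q = 0 ↦ 0  <
P = 1, Q = 1/2 ↦ 1/2  <
P = 1, Q = 1 ↦ 1  ≥
So 1 of the 9 assignments meets the threshold.

1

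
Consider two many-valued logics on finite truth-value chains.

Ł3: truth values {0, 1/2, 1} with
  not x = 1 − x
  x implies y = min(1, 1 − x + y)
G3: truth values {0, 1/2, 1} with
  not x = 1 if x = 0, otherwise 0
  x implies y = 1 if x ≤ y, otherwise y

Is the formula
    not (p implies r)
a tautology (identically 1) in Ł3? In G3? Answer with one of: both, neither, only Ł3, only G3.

neither

In Ł3: at p = 0, r = 0 the value is 0 — not a tautology.
In G3: at p = 0, r = 0 the value is 0 — not a tautology.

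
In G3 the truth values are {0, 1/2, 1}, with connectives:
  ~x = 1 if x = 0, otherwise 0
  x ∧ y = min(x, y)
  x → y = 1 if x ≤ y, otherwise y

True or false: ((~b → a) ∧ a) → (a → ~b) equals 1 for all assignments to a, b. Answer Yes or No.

Counterexample: take a = 1/2, b = 1/2.
~b = ~1/2 = 0
~b → a = 0 → 1/2 = 1
(~b → a) ∧ a = 1 ∧ 1/2 = 1/2
~b = ~1/2 = 0
a → ~b = 1/2 → 0 = 0
((~b → a) ∧ a) → (a → ~b) = 1/2 → 0 = 0
This gives 0 ≠ 1.

No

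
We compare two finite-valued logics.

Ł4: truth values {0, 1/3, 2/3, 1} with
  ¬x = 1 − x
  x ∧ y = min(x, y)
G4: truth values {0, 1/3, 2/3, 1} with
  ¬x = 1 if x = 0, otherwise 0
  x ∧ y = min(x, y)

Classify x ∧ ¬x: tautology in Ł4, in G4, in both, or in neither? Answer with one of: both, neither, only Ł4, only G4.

neither

In Ł4: at x = 0 the value is 0 — not a tautology.
In G4: at x = 0 the value is 0 — not a tautology.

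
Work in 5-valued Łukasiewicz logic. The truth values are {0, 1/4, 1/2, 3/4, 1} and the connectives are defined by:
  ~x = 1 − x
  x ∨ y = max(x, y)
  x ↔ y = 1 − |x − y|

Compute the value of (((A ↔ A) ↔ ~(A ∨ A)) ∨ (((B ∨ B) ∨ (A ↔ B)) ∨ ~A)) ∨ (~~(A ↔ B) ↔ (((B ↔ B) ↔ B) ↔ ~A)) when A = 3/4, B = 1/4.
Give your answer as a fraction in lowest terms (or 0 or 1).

A ↔ A = 3/4 ↔ 3/4 = 1
A ∨ A = 3/4 ∨ 3/4 = 3/4
~(A ∨ A) = ~3/4 = 1/4
(A ↔ A) ↔ ~(A ∨ A) = 1 ↔ 1/4 = 1/4
B ∨ B = 1/4 ∨ 1/4 = 1/4
A ↔ B = 3/4 ↔ 1/4 = 1/2
(B ∨ B) ∨ (A ↔ B) = 1/4 ∨ 1/2 = 1/2
~A = ~3/4 = 1/4
((B ∨ B) ∨ (A ↔ B)) ∨ ~A = 1/2 ∨ 1/4 = 1/2
((A ↔ A) ↔ ~(A ∨ A)) ∨ (((B ∨ B) ∨ (A ↔ B)) ∨ ~A) = 1/4 ∨ 1/2 = 1/2
A ↔ B = 3/4 ↔ 1/4 = 1/2
~(A ↔ B) = ~1/2 = 1/2
~~(A ↔ B) = ~1/2 = 1/2
B ↔ B = 1/4 ↔ 1/4 = 1
(B ↔ B) ↔ B = 1 ↔ 1/4 = 1/4
~A = ~3/4 = 1/4
((B ↔ B) ↔ B) ↔ ~A = 1/4 ↔ 1/4 = 1
~~(A ↔ B) ↔ (((B ↔ B) ↔ B) ↔ ~A) = 1/2 ↔ 1 = 1/2
(((A ↔ A) ↔ ~(A ∨ A)) ∨ (((B ∨ B) ∨ (A ↔ B)) ∨ ~A)) ∨ (~~(A ↔ B) ↔ (((B ↔ B) ↔ B) ↔ ~A)) = 1/2 ∨ 1/2 = 1/2

1/2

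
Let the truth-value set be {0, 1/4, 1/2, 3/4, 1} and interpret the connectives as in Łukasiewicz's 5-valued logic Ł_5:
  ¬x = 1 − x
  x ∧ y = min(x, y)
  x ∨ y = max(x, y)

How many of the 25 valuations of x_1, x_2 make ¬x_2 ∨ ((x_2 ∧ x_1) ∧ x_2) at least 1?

value 1: 6 assignments (counts)
value 3/4: 8 assignments
value 1/2: 7 assignments
value 1/4: 3 assignments
value 0: 1 assignment
So 6 of the 25 assignments meet the threshold.

6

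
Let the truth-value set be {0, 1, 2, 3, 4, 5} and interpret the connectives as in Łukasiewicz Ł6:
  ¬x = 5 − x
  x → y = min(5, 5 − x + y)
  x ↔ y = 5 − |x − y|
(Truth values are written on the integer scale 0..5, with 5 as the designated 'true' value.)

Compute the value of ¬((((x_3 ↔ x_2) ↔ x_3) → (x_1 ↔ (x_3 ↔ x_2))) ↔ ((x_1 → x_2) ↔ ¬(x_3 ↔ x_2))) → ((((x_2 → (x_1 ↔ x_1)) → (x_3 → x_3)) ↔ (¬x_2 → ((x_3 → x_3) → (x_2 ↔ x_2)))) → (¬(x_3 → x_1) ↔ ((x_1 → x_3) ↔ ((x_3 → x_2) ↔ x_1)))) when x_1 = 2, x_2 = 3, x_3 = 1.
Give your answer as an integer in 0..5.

x_3 ↔ x_2 = 1 ↔ 3 = 3
(x_3 ↔ x_2) ↔ x_3 = 3 ↔ 1 = 3
x_3 ↔ x_2 = 1 ↔ 3 = 3
x_1 ↔ (x_3 ↔ x_2) = 2 ↔ 3 = 4
((x_3 ↔ x_2) ↔ x_3) → (x_1 ↔ (x_3 ↔ x_2)) = 3 → 4 = 5
x_1 → x_2 = 2 → 3 = 5
x_3 ↔ x_2 = 1 ↔ 3 = 3
¬(x_3 ↔ x_2) = ¬3 = 2
(x_1 → x_2) ↔ ¬(x_3 ↔ x_2) = 5 ↔ 2 = 2
(((x_3 ↔ x_2) ↔ x_3) → (x_1 ↔ (x_3 ↔ x_2))) ↔ ((x_1 → x_2) ↔ ¬(x_3 ↔ x_2)) = 5 ↔ 2 = 2
¬((((x_3 ↔ x_2) ↔ x_3) → (x_1 ↔ (x_3 ↔ x_2))) ↔ ((x_1 → x_2) ↔ ¬(x_3 ↔ x_2))) = ¬2 = 3
x_1 ↔ x_1 = 2 ↔ 2 = 5
x_2 → (x_1 ↔ x_1) = 3 → 5 = 5
x_3 → x_3 = 1 → 1 = 5
(x_2 → (x_1 ↔ x_1)) → (x_3 → x_3) = 5 → 5 = 5
¬x_2 = ¬3 = 2
x_3 → x_3 = 1 → 1 = 5
x_2 ↔ x_2 = 3 ↔ 3 = 5
(x_3 → x_3) → (x_2 ↔ x_2) = 5 → 5 = 5
¬x_2 → ((x_3 → x_3) → (x_2 ↔ x_2)) = 2 → 5 = 5
((x_2 → (x_1 ↔ x_1)) → (x_3 → x_3)) ↔ (¬x_2 → ((x_3 → x_3) → (x_2 ↔ x_2))) = 5 ↔ 5 = 5
x_3 → x_1 = 1 → 2 = 5
¬(x_3 → x_1) = ¬5 = 0
x_1 → x_3 = 2 → 1 = 4
x_3 → x_2 = 1 → 3 = 5
(x_3 → x_2) ↔ x_1 = 5 ↔ 2 = 2
(x_1 → x_3) ↔ ((x_3 → x_2) ↔ x_1) = 4 ↔ 2 = 3
¬(x_3 → x_1) ↔ ((x_1 → x_3) ↔ ((x_3 → x_2) ↔ x_1)) = 0 ↔ 3 = 2
(((x_2 → (x_1 ↔ x_1)) → (x_3 → x_3)) ↔ (¬x_2 → ((x_3 → x_3) → (x_2 ↔ x_2)))) → (¬(x_3 → x_1) ↔ ((x_1 → x_3) ↔ ((x_3 → x_2) ↔ x_1))) = 5 → 2 = 2
¬((((x_3 ↔ x_2) ↔ x_3) → (x_1 ↔ (x_3 ↔ x_2))) ↔ ((x_1 → x_2) ↔ ¬(x_3 ↔ x_2))) → ((((x_2 → (x_1 ↔ x_1)) → (x_3 → x_3)) ↔ (¬x_2 → ((x_3 → x_3) → (x_2 ↔ x_2)))) → (¬(x_3 → x_1) ↔ ((x_1 → x_3) ↔ ((x_3 → x_2) ↔ x_1)))) = 3 → 2 = 4

4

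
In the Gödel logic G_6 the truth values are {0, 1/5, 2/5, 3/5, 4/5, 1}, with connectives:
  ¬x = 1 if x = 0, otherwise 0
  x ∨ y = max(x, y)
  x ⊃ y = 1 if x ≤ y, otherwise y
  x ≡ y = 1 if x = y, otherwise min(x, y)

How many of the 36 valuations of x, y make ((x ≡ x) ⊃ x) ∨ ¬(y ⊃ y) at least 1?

value 1: 6 assignments (counts)
value 4/5: 6 assignments
value 3/5: 6 assignments
value 2/5: 6 assignments
value 1/5: 6 assignments
value 0: 6 assignments
So 6 of the 36 assignments meet the threshold.

6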